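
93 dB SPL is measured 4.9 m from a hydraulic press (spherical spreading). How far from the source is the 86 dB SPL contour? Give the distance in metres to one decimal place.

Point-source spreading drops the level by 20·log₁₀(r₂/r₁); inverting, r₂/r₁ = 10^(ΔL/20).
r₂ = 4.9·10^((93−86)/20) = 4.9·10^(7.0/20) = 10.97 m.

11.0 m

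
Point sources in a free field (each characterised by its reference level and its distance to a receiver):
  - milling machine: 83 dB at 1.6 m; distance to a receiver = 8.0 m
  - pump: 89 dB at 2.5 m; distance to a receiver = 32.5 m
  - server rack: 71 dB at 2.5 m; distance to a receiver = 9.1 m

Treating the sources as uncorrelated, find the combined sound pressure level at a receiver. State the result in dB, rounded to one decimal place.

Propagate each source to the receiver with L = L_ref − 20·log₁₀(r/r_ref), then add intensities.
milling machine: 83 − 20·log₁₀(8.0/1.6) = 83 − 13.98 = 69.02 dB.
pump: 89 − 20·log₁₀(32.5/2.5) = 89 − 22.28 = 66.72 dB.
server rack: 71 − 20·log₁₀(9.1/2.5) = 71 − 11.22 = 59.78 dB.
Σ 10^(L/10) = 1.363e+07 → L_total = 10·log₁₀(1.363e+07) = 71.35 dB.

71.3 dB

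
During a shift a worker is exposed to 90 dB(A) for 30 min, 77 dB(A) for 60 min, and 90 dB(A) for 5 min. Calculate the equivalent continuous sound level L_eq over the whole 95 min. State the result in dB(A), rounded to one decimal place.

L_eq = 10·log₁₀[(1/T)·Σ tᵢ·10^(Lᵢ/10)] with T = 95 min.
Σ tᵢ·10^(Lᵢ/10) = 30·10^(90/10) + 60·10^(77/10) + 5·10^(90/10) = 3.801e+10.
L_eq = 10·log₁₀(3.801e+10/95) = 86.02 dB(A).

86.0 dB(A)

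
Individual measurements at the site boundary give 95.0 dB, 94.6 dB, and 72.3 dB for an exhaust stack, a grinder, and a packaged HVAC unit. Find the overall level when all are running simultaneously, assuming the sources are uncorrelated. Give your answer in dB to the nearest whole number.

For uncorrelated sources the intensities add, so convert each level to linear form, sum, and take 10·log₁₀ of the total.
Σ 10^(L/10) = 10^(95.0/10) + 10^(94.6/10) + 10^(72.3/10) = 6.063e+09.
L_total = 10·log₁₀(6.063e+09) = 97.83 dB.

98 dB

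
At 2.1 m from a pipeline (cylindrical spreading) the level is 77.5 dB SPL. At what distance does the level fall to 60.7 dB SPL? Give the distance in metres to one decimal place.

Line-source spreading drops the level by 10·log₁₀(r₂/r₁); inverting, r₂/r₁ = 10^(ΔL/10).
r₂ = 2.1·10^((77.5−60.7)/10) = 2.1·10^(16.8/10) = 100.51 m.

100.5 m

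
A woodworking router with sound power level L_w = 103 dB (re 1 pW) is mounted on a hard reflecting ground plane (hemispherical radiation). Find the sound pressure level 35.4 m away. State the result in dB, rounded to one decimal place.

Free-field hemispherical radiation: L_p = L_w − 10·log₁₀(2π·r²), r = 35.4 m.
2π·r² = 7874 m², 10·log₁₀ of that is 38.962 dB.
L_p = 103 − 38.962 = 64.04 dB.

64.0 dB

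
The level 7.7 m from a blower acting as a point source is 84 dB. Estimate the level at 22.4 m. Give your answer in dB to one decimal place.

For a point source, L₂ = L₁ − 20·log₁₀(r₂/r₁).
L₂ = 84 − 20·log₁₀(22.4/7.7) = 84 − 9.275 = 74.72 dB.

74.7 dB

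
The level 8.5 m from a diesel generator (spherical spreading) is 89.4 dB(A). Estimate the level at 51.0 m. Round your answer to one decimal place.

Point-source attenuation: ΔL = 20·log₁₀(r₂/r₁) = 20·log₁₀(51.0/8.5) = 15.563 dB.
L₂ = 89.4 − 20·log₁₀(51.0/8.5) = 89.4 − 15.563 = 73.84 dB(A).

73.8 dB(A)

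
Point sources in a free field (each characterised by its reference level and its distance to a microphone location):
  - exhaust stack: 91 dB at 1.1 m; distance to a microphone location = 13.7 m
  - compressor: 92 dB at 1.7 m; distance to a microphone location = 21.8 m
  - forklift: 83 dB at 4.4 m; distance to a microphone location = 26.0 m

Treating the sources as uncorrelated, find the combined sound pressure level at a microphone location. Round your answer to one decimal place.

73.7 dB

First find each source's level at the receiver (point-source: −20·log₁₀(r/r_ref)), then combine on an intensity basis.
exhaust stack: 91 − 20·log₁₀(13.7/1.1) = 91 − 21.91 = 69.09 dB.
compressor: 92 − 20·log₁₀(21.8/1.7) = 92 − 22.16 = 69.84 dB.
forklift: 83 − 20·log₁₀(26.0/4.4) = 83 − 15.43 = 67.57 dB.
Σ 10^(L/10) = 2.347e+07 → L_total = 10·log₁₀(2.347e+07) = 73.70 dB.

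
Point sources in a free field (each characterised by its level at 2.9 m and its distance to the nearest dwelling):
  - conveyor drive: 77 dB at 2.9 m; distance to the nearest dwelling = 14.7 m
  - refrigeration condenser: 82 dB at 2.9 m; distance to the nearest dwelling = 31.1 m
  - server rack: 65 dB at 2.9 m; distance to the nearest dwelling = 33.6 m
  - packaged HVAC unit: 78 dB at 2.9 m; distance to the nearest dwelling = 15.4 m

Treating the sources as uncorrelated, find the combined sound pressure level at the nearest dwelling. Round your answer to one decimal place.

67.5 dB

Apply inverse-square spreading to bring every level to the receiver, then sum 10^(L/10).
conveyor drive: 77 − 20·log₁₀(14.7/2.9) = 77 − 14.10 = 62.90 dB.
refrigeration condenser: 82 − 20·log₁₀(31.1/2.9) = 82 − 20.61 = 61.39 dB.
server rack: 65 − 20·log₁₀(33.6/2.9) = 65 − 21.28 = 43.72 dB.
packaged HVAC unit: 78 − 20·log₁₀(15.4/2.9) = 78 − 14.50 = 63.50 dB.
Σ 10^(L/10) = 5.590e+06 → L_total = 10·log₁₀(5.590e+06) = 67.47 dB.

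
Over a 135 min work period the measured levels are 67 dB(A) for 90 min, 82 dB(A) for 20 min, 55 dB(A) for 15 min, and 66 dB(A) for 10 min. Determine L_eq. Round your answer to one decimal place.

74.3 dB(A)

Weight each interval's intensity by its duration and average over T = 135 min:
Σ tᵢ·10^(Lᵢ/10) = 90·10^(67/10) + 20·10^(82/10) + 15·10^(55/10) + 10·10^(66/10) = 3.665e+09.
L_eq = 10·log₁₀(3.665e+09/135) = 74.34 dB(A).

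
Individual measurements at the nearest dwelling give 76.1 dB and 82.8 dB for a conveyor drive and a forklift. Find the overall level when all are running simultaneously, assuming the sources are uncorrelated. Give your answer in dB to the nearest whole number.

84 dB

For uncorrelated sources the intensities add, so convert each level to linear form, sum, and take 10·log₁₀ of the total.
Σ 10^(L/10) = 10^(76.1/10) + 10^(82.8/10) = 2.313e+08.
L_total = 10·log₁₀(2.313e+08) = 83.64 dB.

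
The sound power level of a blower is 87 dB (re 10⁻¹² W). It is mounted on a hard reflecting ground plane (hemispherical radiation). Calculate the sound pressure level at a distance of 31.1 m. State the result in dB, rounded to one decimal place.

49.2 dB

L_p = L_w − 10·log₁₀(2π·r²) with r = 31.1 m.
2π·r² = 6077 m², 10·log₁₀ of that is 37.837 dB.
L_p = 87 − 37.837 = 49.16 dB.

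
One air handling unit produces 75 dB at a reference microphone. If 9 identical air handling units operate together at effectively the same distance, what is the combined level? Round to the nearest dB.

With 9 equal, uncorrelated contributions the intensity is 9× that of one unit, giving a rise of 10·log₁₀ 9.
L_total = 75 + 10·log₁₀(9) = 75 + 9.542 = 84.54 dB.

85 dB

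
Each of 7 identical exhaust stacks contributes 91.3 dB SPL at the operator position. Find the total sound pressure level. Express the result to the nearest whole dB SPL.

100 dB SPL

L_total = L₁ + 10·log₁₀ N for N identical incoherent sources.
L_total = 91.3 + 10·log₁₀(7) = 91.3 + 8.451 = 99.75 dB SPL.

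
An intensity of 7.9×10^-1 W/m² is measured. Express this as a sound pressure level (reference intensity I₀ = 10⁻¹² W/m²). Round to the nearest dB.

119 dB

L = 10·log₁₀(I/I₀) = 10·log₁₀(7.9×10^-1/10⁻¹²) = 10·log₁₀(7.9×10^11).
L = 10·(0.8976 + 11) = 118.98 dB.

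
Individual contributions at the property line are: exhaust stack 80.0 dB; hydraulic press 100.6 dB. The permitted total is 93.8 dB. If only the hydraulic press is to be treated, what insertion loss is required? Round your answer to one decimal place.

7.0 dB

Fixed contribution from the other source: Σ 10^(L/10) = 10^(80.0/10) = 1.000e+08 (80.00 dB).
The limit corresponds to 10^(93.8/10) = 2.399e+09; subtracting the fixed part leaves 2.299e+09 for the hydraulic press, i.e. 93.62 dB.
Required insertion loss = 100.6 − 93.62 = 6.98 dB.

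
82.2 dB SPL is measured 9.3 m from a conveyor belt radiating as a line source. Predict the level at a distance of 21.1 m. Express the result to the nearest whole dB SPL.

Cylindrical spreading from a line source gives a 10·log₁₀(r₂/r₁) drop.
L₂ = 82.2 − 10·log₁₀(21.1/9.3) = 82.2 − 3.558 = 78.64 dB SPL.

79 dB SPL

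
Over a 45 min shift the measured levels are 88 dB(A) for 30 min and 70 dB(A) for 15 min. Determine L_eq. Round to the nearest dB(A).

86 dB(A)

The energy average is taken in the linear domain: L_eq = 10·log₁₀[(Σ tᵢ·10^(Lᵢ/10))/T], T = 45 min.
Σ tᵢ·10^(Lᵢ/10) = 30·10^(88/10) + 15·10^(70/10) = 1.908e+10.
L_eq = 10·log₁₀(1.908e+10/45) = 86.27 dB(A).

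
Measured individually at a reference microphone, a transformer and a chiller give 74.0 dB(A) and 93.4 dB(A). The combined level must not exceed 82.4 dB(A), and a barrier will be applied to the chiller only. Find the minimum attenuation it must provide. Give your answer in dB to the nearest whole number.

12 dB

Fixed contribution from the other source: Σ 10^(L/10) = 10^(74.0/10) = 2.512e+07 (74.00 dB(A)).
The limit corresponds to 10^(82.4/10) = 1.738e+08; subtracting the fixed part leaves 1.487e+08 for the chiller, i.e. 81.72 dB(A).
Required insertion loss = 93.4 − 81.72 = 11.68 dB.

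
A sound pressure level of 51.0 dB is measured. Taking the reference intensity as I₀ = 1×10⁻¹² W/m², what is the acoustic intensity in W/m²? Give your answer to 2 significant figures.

L = 10·log₁₀(I/I₀) ⇒ I = I₀·10^(L/10) = 10⁻¹² × 10^5.10.

1.3e-07 W/m²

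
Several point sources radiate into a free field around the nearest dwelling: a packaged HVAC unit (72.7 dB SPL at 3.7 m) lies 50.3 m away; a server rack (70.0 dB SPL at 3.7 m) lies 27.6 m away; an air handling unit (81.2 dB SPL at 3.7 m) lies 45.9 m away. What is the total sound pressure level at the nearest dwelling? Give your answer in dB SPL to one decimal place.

60.6 dB SPL

Propagate each source to the receiver with L = L_ref − 20·log₁₀(r/r_ref), then add intensities.
packaged HVAC unit: 72.7 − 20·log₁₀(50.3/3.7) = 72.7 − 22.67 = 50.03 dB SPL.
server rack: 70.0 − 20·log₁₀(27.6/3.7) = 70.0 − 17.45 = 52.55 dB SPL.
air handling unit: 81.2 − 20·log₁₀(45.9/3.7) = 81.2 − 21.87 = 59.33 dB SPL.
Σ 10^(L/10) = 1.137e+06 → L_total = 10·log₁₀(1.137e+06) = 60.56 dB SPL.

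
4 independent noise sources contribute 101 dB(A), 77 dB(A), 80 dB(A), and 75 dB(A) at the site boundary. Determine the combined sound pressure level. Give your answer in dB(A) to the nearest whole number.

Incoherent sources combine by intensity addition: L_total = 10·log₁₀(Σ 10^(L_i/10)).
Σ 10^(L/10) = 10^(101/10) + 10^(77/10) + 10^(80/10) + 10^(75/10) = 1.277e+10.
L_total = 10·log₁₀(1.277e+10) = 101.06 dB(A).

101 dB(A)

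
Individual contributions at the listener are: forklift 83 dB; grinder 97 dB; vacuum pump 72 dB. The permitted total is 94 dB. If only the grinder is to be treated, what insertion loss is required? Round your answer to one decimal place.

Fixed contribution from the other sources: Σ 10^(L/10) = 10^(83/10) + 10^(72/10) = 2.154e+08 (83.33 dB).
The limit corresponds to 10^(94/10) = 2.512e+09; subtracting the fixed part leaves 2.297e+09 for the grinder, i.e. 93.61 dB.
So the grinder must be reduced from 97 to 93.61 dB: IL = 3.39 dB.

3.4 dB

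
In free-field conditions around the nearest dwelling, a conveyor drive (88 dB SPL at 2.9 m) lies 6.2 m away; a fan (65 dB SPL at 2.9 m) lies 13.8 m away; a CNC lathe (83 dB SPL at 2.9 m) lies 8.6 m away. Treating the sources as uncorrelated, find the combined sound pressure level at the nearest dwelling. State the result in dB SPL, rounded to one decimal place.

First find each source's level at the receiver (point-source: −20·log₁₀(r/r_ref)), then combine on an intensity basis.
conveyor drive: 88 − 20·log₁₀(6.2/2.9) = 88 − 6.60 = 81.40 dB SPL.
fan: 65 − 20·log₁₀(13.8/2.9) = 65 − 13.55 = 51.45 dB SPL.
CNC lathe: 83 − 20·log₁₀(8.6/2.9) = 83 − 9.44 = 73.56 dB SPL.
Σ 10^(L/10) = 1.609e+08 → L_total = 10·log₁₀(1.609e+08) = 82.06 dB SPL.

82.1 dB SPL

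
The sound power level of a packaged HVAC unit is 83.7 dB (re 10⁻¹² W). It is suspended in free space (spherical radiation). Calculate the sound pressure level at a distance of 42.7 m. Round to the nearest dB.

Free-field spherical radiation: L_p = L_w − 10·log₁₀(4π·r²), r = 42.7 m.
4π·r² = 2.291e+04 m², 10·log₁₀ of that is 43.601 dB.
L_p = 83.7 − 43.601 = 40.10 dB.

40 dB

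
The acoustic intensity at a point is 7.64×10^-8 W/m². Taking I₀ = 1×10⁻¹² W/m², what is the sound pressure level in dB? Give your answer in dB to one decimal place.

48.8 dB

L = 10·log₁₀(I/I₀) = 10·log₁₀(7.64×10^-8/10⁻¹²) = 10·log₁₀(7.64×10^4).
L = 10·(0.8831 + 4) = 48.83 dB.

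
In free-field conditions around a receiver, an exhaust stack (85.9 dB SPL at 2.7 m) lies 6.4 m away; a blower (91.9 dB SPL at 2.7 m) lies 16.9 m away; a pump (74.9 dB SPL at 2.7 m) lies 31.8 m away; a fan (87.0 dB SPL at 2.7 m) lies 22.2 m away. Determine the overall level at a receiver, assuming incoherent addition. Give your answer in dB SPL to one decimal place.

Propagate each source to the receiver with L = L_ref − 20·log₁₀(r/r_ref), then add intensities.
exhaust stack: 85.9 − 20·log₁₀(6.4/2.7) = 85.9 − 7.50 = 78.40 dB SPL.
blower: 91.9 − 20·log₁₀(16.9/2.7) = 91.9 − 15.93 = 75.97 dB SPL.
pump: 74.9 − 20·log₁₀(31.8/2.7) = 74.9 − 21.42 = 53.48 dB SPL.
fan: 87.0 − 20·log₁₀(22.2/2.7) = 87.0 − 18.30 = 68.70 dB SPL.
Σ 10^(L/10) = 1.164e+08 → L_total = 10·log₁₀(1.164e+08) = 80.66 dB SPL.

80.7 dB SPL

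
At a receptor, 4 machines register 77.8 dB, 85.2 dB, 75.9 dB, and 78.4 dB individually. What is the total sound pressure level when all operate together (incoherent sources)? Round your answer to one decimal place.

Incoherent sources combine by intensity addition: L_total = 10·log₁₀(Σ 10^(L_i/10)).
Σ 10^(L/10) = 10^(77.8/10) + 10^(85.2/10) + 10^(75.9/10) + 10^(78.4/10) = 4.995e+08.
L_total = 10·log₁₀(4.995e+08) = 86.99 dB.

87.0 dB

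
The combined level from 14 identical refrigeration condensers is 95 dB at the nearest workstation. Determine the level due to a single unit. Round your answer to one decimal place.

14 equal contributions raise the level by 10·log₁₀ 14 = 11.461 dB, so each unit alone gives 95 − 11.461.

83.5 dB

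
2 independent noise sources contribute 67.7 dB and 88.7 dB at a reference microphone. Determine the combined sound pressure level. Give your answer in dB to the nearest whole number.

89 dB

For uncorrelated sources the intensities add, so convert each level to linear form, sum, and take 10·log₁₀ of the total.
Σ 10^(L/10) = 10^(67.7/10) + 10^(88.7/10) = 7.472e+08.
L_total = 10·log₁₀(7.472e+08) = 88.73 dB.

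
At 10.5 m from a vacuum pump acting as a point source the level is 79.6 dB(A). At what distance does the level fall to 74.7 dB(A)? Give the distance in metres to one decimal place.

18.5 m

Point-source spreading drops the level by 20·log₁₀(r₂/r₁); inverting, r₂/r₁ = 10^(ΔL/20).
r₂ = 10.5·10^((79.6−74.7)/20) = 10.5·10^(4.9/20) = 18.46 m.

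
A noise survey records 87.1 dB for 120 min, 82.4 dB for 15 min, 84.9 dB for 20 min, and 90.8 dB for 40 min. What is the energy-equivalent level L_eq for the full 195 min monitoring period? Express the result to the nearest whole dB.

L_eq = 10·log₁₀[(1/T)·Σ tᵢ·10^(Lᵢ/10)] with T = 195 min.
Σ tᵢ·10^(Lᵢ/10) = 120·10^(87.1/10) + 15·10^(82.4/10) + 20·10^(84.9/10) + 40·10^(90.8/10) = 1.184e+11.
L_eq = 10·log₁₀(1.184e+11/195) = 87.83 dB.

88 dB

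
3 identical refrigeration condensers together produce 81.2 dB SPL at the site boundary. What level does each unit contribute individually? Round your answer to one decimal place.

76.4 dB SPL

For N identical incoherent sources L_total = L₁ + 10·log₁₀ N, so L₁ = 81.2 − 10·log₁₀(3) = 81.2 − 4.771.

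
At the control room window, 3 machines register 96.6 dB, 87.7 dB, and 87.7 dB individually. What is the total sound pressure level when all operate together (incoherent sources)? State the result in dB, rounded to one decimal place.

Incoherent sources combine by intensity addition: L_total = 10·log₁₀(Σ 10^(L_i/10)).
Σ 10^(L/10) = 10^(96.6/10) + 10^(87.7/10) + 10^(87.7/10) = 5.749e+09.
L_total = 10·log₁₀(5.749e+09) = 97.60 dB.

97.6 dB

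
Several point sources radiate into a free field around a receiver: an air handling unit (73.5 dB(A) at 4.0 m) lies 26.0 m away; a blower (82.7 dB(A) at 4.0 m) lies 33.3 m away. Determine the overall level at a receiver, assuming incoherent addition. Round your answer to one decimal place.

Propagate each source to the receiver with L = L_ref − 20·log₁₀(r/r_ref), then add intensities.
air handling unit: 73.5 − 20·log₁₀(26.0/4.0) = 73.5 − 16.26 = 57.24 dB(A).
blower: 82.7 − 20·log₁₀(33.3/4.0) = 82.7 − 18.41 = 64.29 dB(A).
Σ 10^(L/10) = 3.217e+06 → L_total = 10·log₁₀(3.217e+06) = 65.07 dB(A).

65.1 dB(A)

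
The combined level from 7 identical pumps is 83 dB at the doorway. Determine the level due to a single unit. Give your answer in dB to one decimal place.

74.5 dB

7 equal contributions raise the level by 10·log₁₀ 7 = 8.451 dB, so each unit alone gives 83 − 8.451.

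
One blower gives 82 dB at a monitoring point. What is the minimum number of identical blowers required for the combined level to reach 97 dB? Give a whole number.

N identical sources give L₁ + 10·log₁₀ N, so require 10·log₁₀ N ≥ 97 − 82 = 15.0 dB.
N ≥ 10^(15.0/10) = 31.623, so N = 32.

32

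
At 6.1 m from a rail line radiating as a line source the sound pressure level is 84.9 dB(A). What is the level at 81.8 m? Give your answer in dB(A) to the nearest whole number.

Line-source attenuation: ΔL = 10·log₁₀(r₂/r₁) = 10·log₁₀(81.8/6.1) = 11.274 dB.
L₂ = 84.9 − 10·log₁₀(81.8/6.1) = 84.9 − 11.274 = 73.63 dB(A).

74 dB(A)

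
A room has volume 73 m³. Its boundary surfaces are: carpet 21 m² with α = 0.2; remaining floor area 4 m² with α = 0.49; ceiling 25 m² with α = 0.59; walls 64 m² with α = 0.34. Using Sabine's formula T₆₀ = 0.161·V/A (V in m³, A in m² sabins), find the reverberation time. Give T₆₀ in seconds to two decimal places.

0.28 s

Summing Sᵢαᵢ: 21·0.2 + 4·0.49 + 25·0.59 + 64·0.34 = 42.67 m².
T₆₀ = 0.161 × 73 / 42.67 = 0.275 s.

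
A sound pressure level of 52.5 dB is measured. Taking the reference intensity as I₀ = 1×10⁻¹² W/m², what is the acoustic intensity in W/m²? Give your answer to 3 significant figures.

1.78e-07 W/m²

I/I₀ = 10^(52.5/10) = 1.778e+05, so I = 1.778e+05 × 10⁻¹² W/m².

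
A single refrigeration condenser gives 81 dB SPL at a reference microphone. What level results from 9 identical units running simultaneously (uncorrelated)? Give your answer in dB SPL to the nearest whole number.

91 dB SPL

L_total = L₁ + 10·log₁₀ N for N identical incoherent sources.
L_total = 81 + 10·log₁₀(9) = 81 + 9.542 = 90.54 dB SPL.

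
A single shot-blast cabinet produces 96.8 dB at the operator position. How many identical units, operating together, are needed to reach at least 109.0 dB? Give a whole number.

N identical sources give L₁ + 10·log₁₀ N, so require 10·log₁₀ N ≥ 109.0 − 96.8 = 12.2 dB.
N ≥ 10^(12.2/10) = 16.596, so N = 17.

17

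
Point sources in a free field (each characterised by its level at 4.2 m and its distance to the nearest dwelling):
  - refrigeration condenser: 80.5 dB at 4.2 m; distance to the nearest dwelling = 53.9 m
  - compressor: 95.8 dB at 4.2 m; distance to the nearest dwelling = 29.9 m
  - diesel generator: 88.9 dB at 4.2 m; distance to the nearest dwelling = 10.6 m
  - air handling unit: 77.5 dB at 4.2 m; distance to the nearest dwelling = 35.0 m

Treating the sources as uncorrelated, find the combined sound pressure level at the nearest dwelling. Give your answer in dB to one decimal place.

83.0 dB

First find each source's level at the receiver (point-source: −20·log₁₀(r/r_ref)), then combine on an intensity basis.
refrigeration condenser: 80.5 − 20·log₁₀(53.9/4.2) = 80.5 − 22.17 = 58.33 dB.
compressor: 95.8 − 20·log₁₀(29.9/4.2) = 95.8 − 17.05 = 78.75 dB.
diesel generator: 88.9 − 20·log₁₀(10.6/4.2) = 88.9 − 8.04 = 80.86 dB.
air handling unit: 77.5 − 20·log₁₀(35.0/4.2) = 77.5 − 18.42 = 59.08 dB.
Σ 10^(L/10) = 1.984e+08 → L_total = 10·log₁₀(1.984e+08) = 82.97 dB.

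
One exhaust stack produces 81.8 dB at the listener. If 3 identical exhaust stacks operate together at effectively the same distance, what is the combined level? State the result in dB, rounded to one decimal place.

With 3 equal, uncorrelated contributions the intensity is 3× that of one unit, giving a rise of 10·log₁₀ 3.
L_total = 81.8 + 10·log₁₀(3) = 81.8 + 4.771 = 86.57 dB.

86.6 dB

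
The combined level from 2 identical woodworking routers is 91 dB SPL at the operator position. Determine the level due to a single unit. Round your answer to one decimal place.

88.0 dB SPL

2 equal contributions raise the level by 10·log₁₀ 2 = 3.010 dB, so each unit alone gives 91 − 3.010.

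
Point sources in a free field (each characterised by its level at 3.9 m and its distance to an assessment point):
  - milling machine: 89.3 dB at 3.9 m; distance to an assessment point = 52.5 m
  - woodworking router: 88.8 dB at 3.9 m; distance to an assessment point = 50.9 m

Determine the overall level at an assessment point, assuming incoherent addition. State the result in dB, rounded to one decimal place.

First find each source's level at the receiver (point-source: −20·log₁₀(r/r_ref)), then combine on an intensity basis.
milling machine: 89.3 − 20·log₁₀(52.5/3.9) = 89.3 − 22.58 = 66.72 dB.
woodworking router: 88.8 − 20·log₁₀(50.9/3.9) = 88.8 − 22.31 = 66.49 dB.
Σ 10^(L/10) = 9.150e+06 → L_total = 10·log₁₀(9.150e+06) = 69.61 dB.

69.6 dB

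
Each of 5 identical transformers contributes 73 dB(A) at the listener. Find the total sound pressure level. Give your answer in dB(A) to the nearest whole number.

N identical incoherent sources raise the level by 10·log₁₀ N.
L_total = 73 + 10·log₁₀(5) = 73 + 6.990 = 79.99 dB(A).

80 dB(A)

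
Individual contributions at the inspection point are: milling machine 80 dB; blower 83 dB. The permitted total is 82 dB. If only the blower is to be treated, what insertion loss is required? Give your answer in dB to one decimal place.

Everything except the blower sums to 10^(80/10) = 1.000e+08 in linear terms, 80.00 dB.
The limit corresponds to 10^(82/10) = 1.585e+08; subtracting the fixed part leaves 5.849e+07 for the blower, i.e. 77.67 dB.
So the blower must be reduced from 83 to 77.67 dB: IL = 5.33 dB.

5.3 dB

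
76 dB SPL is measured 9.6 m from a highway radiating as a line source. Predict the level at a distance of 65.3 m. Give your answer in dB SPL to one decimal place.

Cylindrical spreading from a line source gives a 10·log₁₀(r₂/r₁) drop.
L₂ = 76 − 10·log₁₀(65.3/9.6) = 76 − 8.326 = 67.67 dB SPL.

67.7 dB SPL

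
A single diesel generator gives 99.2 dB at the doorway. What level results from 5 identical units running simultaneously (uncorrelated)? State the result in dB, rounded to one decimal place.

106.2 dB

N identical incoherent sources raise the level by 10·log₁₀ N.
L_total = 99.2 + 10·log₁₀(5) = 99.2 + 6.990 = 106.19 dB.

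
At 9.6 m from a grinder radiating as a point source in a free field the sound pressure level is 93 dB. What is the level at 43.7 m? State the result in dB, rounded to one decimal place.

79.8 dB

Spherical spreading from a point source gives a 20·log₁₀(r₂/r₁) drop.
L₂ = 93 − 20·log₁₀(43.7/9.6) = 93 − 13.164 = 79.84 dB.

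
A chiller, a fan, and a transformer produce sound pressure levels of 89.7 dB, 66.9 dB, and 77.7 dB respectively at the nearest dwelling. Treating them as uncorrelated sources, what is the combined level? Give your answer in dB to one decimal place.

For uncorrelated sources the intensities add, so convert each level to linear form, sum, and take 10·log₁₀ of the total.
Σ 10^(L/10) = 10^(89.7/10) + 10^(66.9/10) + 10^(77.7/10) = 9.970e+08.
L_total = 10·log₁₀(9.970e+08) = 89.99 dB.

90.0 dB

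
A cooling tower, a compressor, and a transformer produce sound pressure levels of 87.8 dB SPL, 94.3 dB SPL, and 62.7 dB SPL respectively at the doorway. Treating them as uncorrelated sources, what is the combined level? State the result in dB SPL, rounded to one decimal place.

95.2 dB SPL

Incoherent sources combine by intensity addition: L_total = 10·log₁₀(Σ 10^(L_i/10)).
Σ 10^(L/10) = 10^(87.8/10) + 10^(94.3/10) + 10^(62.7/10) = 3.296e+09.
L_total = 10·log₁₀(3.296e+09) = 95.18 dB SPL.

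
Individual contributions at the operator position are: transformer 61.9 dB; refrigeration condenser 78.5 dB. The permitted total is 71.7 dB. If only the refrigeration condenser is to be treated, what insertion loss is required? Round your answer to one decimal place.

7.3 dB

The untreated sources together contribute 10^(61.9/10) = 1.549e+06, i.e. 61.90 dB.
To meet 71.7 dB overall, the treated refrigeration condenser may contribute at most 10^(71.7/10) − 1.549e+06 = 1.324e+07, i.e. 71.22 dB.
So the refrigeration condenser must be reduced from 78.5 to 71.22 dB: IL = 7.28 dB.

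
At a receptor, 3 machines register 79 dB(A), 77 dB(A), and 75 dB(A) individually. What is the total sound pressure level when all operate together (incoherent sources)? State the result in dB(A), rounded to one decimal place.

82.1 dB(A)

For uncorrelated sources the intensities add, so convert each level to linear form, sum, and take 10·log₁₀ of the total.
Σ 10^(L/10) = 10^(79/10) + 10^(77/10) + 10^(75/10) = 1.612e+08.
L_total = 10·log₁₀(1.612e+08) = 82.07 dB(A).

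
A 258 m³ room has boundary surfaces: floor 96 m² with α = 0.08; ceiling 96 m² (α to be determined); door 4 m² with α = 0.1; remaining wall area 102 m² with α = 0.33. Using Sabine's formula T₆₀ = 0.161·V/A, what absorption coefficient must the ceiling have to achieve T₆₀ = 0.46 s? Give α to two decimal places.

0.51

A = 0.161·V/T₆₀ = 0.161·258/0.46 = 90.30 m² sabins.
Absorption from the other surfaces = 96·0.08 + 4·0.1 + 102·0.33 = 41.74 m², so the ceiling must supply 48.56 m² over 96 m².
α = 48.56/96 = 0.506.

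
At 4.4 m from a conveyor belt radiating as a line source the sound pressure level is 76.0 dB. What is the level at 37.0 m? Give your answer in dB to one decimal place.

Cylindrical spreading from a line source gives a 10·log₁₀(r₂/r₁) drop.
L₂ = 76.0 − 10·log₁₀(37.0/4.4) = 76.0 − 9.247 = 66.75 dB.

66.8 dB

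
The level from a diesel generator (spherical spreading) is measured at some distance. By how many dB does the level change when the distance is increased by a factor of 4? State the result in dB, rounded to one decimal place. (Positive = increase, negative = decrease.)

Point-source spreading: ΔL = −20·log₁₀(r₂/r₁).
ΔL = −20·log₁₀(4) = -12.04 dB.

-12.0 dB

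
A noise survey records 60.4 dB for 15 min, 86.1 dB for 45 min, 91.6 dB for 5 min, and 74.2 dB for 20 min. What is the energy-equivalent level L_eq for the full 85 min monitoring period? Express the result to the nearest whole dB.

85 dB

The energy average is taken in the linear domain: L_eq = 10·log₁₀[(Σ tᵢ·10^(Lᵢ/10))/T], T = 85 min.
Σ tᵢ·10^(Lᵢ/10) = 15·10^(60.4/10) + 45·10^(86.1/10) + 5·10^(91.6/10) + 20·10^(74.2/10) = 2.610e+10.
L_eq = 10·log₁₀(2.610e+10/85) = 84.87 dB.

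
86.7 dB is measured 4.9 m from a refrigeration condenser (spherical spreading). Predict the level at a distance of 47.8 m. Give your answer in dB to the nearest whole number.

67 dB

Spherical spreading from a point source gives a 20·log₁₀(r₂/r₁) drop.
L₂ = 86.7 − 20·log₁₀(47.8/4.9) = 86.7 − 19.785 = 66.92 dB.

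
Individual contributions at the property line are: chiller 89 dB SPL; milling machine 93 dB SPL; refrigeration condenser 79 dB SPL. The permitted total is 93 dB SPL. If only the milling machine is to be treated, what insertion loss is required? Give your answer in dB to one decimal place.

2.5 dB

The untreated sources together contribute 10^(89/10) + 10^(79/10) = 8.738e+08, i.e. 89.41 dB SPL.
To meet 93 dB SPL overall, the treated milling machine may contribute at most 10^(93/10) − 8.738e+08 = 1.122e+09, i.e. 90.50 dB SPL.
So the milling machine must be reduced from 93 to 90.50 dB SPL: IL = 2.50 dB.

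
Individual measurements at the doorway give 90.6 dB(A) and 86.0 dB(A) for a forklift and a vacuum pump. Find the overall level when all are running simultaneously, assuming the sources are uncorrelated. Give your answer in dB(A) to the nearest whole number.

For uncorrelated sources the intensities add, so convert each level to linear form, sum, and take 10·log₁₀ of the total.
Σ 10^(L/10) = 10^(90.6/10) + 10^(86.0/10) = 1.546e+09.
L_total = 10·log₁₀(1.546e+09) = 91.89 dB(A).

92 dB(A)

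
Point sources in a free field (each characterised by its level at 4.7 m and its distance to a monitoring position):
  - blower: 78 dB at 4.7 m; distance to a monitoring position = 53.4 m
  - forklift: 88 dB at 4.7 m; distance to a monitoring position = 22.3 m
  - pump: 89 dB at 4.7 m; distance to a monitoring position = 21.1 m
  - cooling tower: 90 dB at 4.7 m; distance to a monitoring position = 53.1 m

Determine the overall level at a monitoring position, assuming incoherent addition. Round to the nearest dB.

First find each source's level at the receiver (point-source: −20·log₁₀(r/r_ref)), then combine on an intensity basis.
blower: 78 − 20·log₁₀(53.4/4.7) = 78 − 21.11 = 56.89 dB.
forklift: 88 − 20·log₁₀(22.3/4.7) = 88 − 13.52 = 74.48 dB.
pump: 89 − 20·log₁₀(21.1/4.7) = 89 − 13.04 = 75.96 dB.
cooling tower: 90 − 20·log₁₀(53.1/4.7) = 90 − 21.06 = 68.94 dB.
Σ 10^(L/10) = 7.576e+07 → L_total = 10·log₁₀(7.576e+07) = 78.79 dB.

79 dB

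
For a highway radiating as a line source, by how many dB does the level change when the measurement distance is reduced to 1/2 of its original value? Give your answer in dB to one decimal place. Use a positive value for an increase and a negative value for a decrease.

+3.0 dB

Line-source spreading: ΔL = −10·log₁₀(r₂/r₁).
ΔL = −10·log₁₀(0.5) = +3.01 dB.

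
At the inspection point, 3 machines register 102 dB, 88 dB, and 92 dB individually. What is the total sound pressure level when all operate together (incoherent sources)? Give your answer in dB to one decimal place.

102.6 dB

For uncorrelated sources the intensities add, so convert each level to linear form, sum, and take 10·log₁₀ of the total.
Σ 10^(L/10) = 10^(102/10) + 10^(88/10) + 10^(92/10) = 1.806e+10.
L_total = 10·log₁₀(1.806e+10) = 102.57 dB.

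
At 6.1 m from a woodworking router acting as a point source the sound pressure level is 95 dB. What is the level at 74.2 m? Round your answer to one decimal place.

73.3 dB

Point-source attenuation: ΔL = 20·log₁₀(r₂/r₁) = 20·log₁₀(74.2/6.1) = 21.701 dB.
L₂ = 95 − 20·log₁₀(74.2/6.1) = 95 − 21.701 = 73.30 dB.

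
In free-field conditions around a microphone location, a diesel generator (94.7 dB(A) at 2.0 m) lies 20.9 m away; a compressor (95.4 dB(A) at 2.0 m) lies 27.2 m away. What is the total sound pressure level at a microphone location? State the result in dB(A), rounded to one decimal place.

Propagate each source to the receiver with L = L_ref − 20·log₁₀(r/r_ref), then add intensities.
diesel generator: 94.7 − 20·log₁₀(20.9/2.0) = 94.7 − 20.38 = 74.32 dB(A).
compressor: 95.4 − 20·log₁₀(27.2/2.0) = 95.4 − 22.67 = 72.73 dB(A).
Σ 10^(L/10) = 4.577e+07 → L_total = 10·log₁₀(4.577e+07) = 76.61 dB(A).

76.6 dB(A)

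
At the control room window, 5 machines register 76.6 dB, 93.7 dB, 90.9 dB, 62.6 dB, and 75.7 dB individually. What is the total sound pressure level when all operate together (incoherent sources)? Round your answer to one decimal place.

Incoherent sources combine by intensity addition: L_total = 10·log₁₀(Σ 10^(L_i/10)).
Σ 10^(L/10) = 10^(76.6/10) + 10^(93.7/10) + 10^(90.9/10) + 10^(62.6/10) + 10^(75.7/10) = 3.659e+09.
L_total = 10·log₁₀(3.659e+09) = 95.63 dB.

95.6 dB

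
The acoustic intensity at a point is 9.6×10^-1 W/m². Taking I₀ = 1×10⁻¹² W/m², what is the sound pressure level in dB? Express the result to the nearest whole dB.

120 dB

Dividing by I₀ shifts the exponent by 12: I/I₀ = 9.6×10^11.
L = 10·(0.9823 + 11) = 119.82 dB.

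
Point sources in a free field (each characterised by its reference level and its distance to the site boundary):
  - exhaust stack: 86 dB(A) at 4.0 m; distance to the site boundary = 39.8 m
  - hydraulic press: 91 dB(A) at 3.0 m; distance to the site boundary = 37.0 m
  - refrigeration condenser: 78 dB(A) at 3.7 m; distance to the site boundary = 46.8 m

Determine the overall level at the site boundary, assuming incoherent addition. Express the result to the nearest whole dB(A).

First find each source's level at the receiver (point-source: −20·log₁₀(r/r_ref)), then combine on an intensity basis.
exhaust stack: 86 − 20·log₁₀(39.8/4.0) = 86 − 19.96 = 66.04 dB(A).
hydraulic press: 91 − 20·log₁₀(37.0/3.0) = 91 − 21.82 = 69.18 dB(A).
refrigeration condenser: 78 − 20·log₁₀(46.8/3.7) = 78 − 22.04 = 55.96 dB(A).
Σ 10^(L/10) = 1.269e+07 → L_total = 10·log₁₀(1.269e+07) = 71.04 dB(A).

71 dB(A)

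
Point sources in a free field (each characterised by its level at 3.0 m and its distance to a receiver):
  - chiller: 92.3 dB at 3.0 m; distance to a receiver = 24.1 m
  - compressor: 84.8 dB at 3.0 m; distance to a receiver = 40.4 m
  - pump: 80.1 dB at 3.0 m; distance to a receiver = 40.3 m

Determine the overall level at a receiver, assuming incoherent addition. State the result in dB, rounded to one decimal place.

74.6 dB

First find each source's level at the receiver (point-source: −20·log₁₀(r/r_ref)), then combine on an intensity basis.
chiller: 92.3 − 20·log₁₀(24.1/3.0) = 92.3 − 18.10 = 74.20 dB.
compressor: 84.8 − 20·log₁₀(40.4/3.0) = 84.8 − 22.59 = 62.21 dB.
pump: 80.1 − 20·log₁₀(40.3/3.0) = 80.1 − 22.56 = 57.54 dB.
Σ 10^(L/10) = 2.855e+07 → L_total = 10·log₁₀(2.855e+07) = 74.56 dB.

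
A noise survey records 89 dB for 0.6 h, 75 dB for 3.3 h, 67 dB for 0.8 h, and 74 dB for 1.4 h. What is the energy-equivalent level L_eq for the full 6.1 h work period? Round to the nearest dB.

80 dB

Weight each interval's intensity by its duration and average over T = 6.1 h:
Σ tᵢ·10^(Lᵢ/10) = 0.6·10^(89/10) + 3.3·10^(75/10) + 0.8·10^(67/10) + 1.4·10^(74/10) = 6.201e+08.
L_eq = 10·log₁₀(6.201e+08/6.1) = 80.07 dB.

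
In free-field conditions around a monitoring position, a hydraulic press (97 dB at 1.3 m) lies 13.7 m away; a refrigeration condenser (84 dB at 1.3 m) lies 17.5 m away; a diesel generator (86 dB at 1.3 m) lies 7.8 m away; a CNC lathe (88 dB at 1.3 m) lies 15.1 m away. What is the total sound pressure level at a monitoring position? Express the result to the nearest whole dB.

78 dB

Apply inverse-square spreading to bring every level to the receiver, then sum 10^(L/10).
hydraulic press: 97 − 20·log₁₀(13.7/1.3) = 97 − 20.46 = 76.54 dB.
refrigeration condenser: 84 − 20·log₁₀(17.5/1.3) = 84 − 22.58 = 61.42 dB.
diesel generator: 86 − 20·log₁₀(7.8/1.3) = 86 − 15.56 = 70.44 dB.
CNC lathe: 88 − 20·log₁₀(15.1/1.3) = 88 − 21.30 = 66.70 dB.
Σ 10^(L/10) = 6.225e+07 → L_total = 10·log₁₀(6.225e+07) = 77.94 dB.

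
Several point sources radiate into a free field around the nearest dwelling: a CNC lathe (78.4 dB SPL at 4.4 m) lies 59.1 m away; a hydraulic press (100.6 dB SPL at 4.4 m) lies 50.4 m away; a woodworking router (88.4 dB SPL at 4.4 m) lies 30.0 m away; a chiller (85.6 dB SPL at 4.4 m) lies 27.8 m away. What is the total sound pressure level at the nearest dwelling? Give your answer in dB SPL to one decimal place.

80.5 dB SPL

Propagate each source to the receiver with L = L_ref − 20·log₁₀(r/r_ref), then add intensities.
CNC lathe: 78.4 − 20·log₁₀(59.1/4.4) = 78.4 − 22.56 = 55.84 dB SPL.
hydraulic press: 100.6 − 20·log₁₀(50.4/4.4) = 100.6 − 21.18 = 79.42 dB SPL.
woodworking router: 88.4 − 20·log₁₀(30.0/4.4) = 88.4 − 16.67 = 71.73 dB SPL.
chiller: 85.6 − 20·log₁₀(27.8/4.4) = 85.6 − 16.01 = 69.59 dB SPL.
Σ 10^(L/10) = 1.119e+08 → L_total = 10·log₁₀(1.119e+08) = 80.49 dB SPL.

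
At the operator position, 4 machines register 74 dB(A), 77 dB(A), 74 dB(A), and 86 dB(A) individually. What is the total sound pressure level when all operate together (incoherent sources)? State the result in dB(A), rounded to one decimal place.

87.0 dB(A)

Incoherent sources combine by intensity addition: L_total = 10·log₁₀(Σ 10^(L_i/10)).
Σ 10^(L/10) = 10^(74/10) + 10^(77/10) + 10^(74/10) + 10^(86/10) = 4.985e+08.
L_total = 10·log₁₀(4.985e+08) = 86.98 dB(A).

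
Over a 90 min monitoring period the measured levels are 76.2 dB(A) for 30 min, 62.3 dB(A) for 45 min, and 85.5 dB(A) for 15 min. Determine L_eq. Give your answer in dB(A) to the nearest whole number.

79 dB(A)

L_eq = 10·log₁₀[(1/T)·Σ tᵢ·10^(Lᵢ/10)] with T = 90 min.
Σ tᵢ·10^(Lᵢ/10) = 30·10^(76.2/10) + 45·10^(62.3/10) + 15·10^(85.5/10) = 6.649e+09.
L_eq = 10·log₁₀(6.649e+09/90) = 78.69 dB(A).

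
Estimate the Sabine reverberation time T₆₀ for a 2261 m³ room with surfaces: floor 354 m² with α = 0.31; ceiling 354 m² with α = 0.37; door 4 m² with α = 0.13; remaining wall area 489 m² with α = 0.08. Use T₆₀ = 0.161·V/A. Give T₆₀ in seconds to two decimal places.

Total absorption A = 354·0.31 + 354·0.37 + 4·0.13 + 489·0.08 = 280.36 m² sabins.
T₆₀ = 0.161·V/A = 0.161·2261/280.36 = 1.298 s.

1.30 s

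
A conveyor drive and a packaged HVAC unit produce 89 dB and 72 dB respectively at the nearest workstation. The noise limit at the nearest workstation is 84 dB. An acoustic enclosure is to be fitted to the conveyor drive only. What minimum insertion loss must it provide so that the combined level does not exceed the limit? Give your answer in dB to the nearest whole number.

Fixed contribution from the other source: Σ 10^(L/10) = 10^(72/10) = 1.585e+07 (72.00 dB).
The limit corresponds to 10^(84/10) = 2.512e+08; subtracting the fixed part leaves 2.353e+08 for the conveyor drive, i.e. 83.72 dB.
So the conveyor drive must be reduced from 89 to 83.72 dB: IL = 5.28 dB.

5 dB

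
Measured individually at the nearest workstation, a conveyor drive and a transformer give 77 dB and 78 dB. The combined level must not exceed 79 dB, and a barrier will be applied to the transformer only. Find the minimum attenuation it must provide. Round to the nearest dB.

3 dB

Everything except the transformer sums to 10^(77/10) = 5.012e+07 in linear terms, 77.00 dB.
The limit corresponds to 10^(79/10) = 7.943e+07; subtracting the fixed part leaves 2.931e+07 for the transformer, i.e. 74.67 dB.
Required insertion loss = 78 − 74.67 = 3.33 dB.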